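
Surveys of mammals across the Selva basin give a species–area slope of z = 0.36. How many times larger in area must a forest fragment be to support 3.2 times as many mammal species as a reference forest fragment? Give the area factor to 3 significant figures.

(A₂/A₁)^0.36 = 3.2, so A₂/A₁ = 3.2^(1/0.36) = 3.2^2.778
ln(A₂/A₁) = ln 3.2 / 0.36 = 1.1632 / 0.36 = 3.2310
A₂/A₁ = e^3.2310 ≈ 25.3

25.3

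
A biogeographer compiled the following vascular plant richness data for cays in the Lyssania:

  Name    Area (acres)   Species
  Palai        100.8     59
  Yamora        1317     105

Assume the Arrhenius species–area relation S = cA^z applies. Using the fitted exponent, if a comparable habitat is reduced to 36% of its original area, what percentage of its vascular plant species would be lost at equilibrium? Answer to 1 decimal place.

20.5%

z = ln(105/59) / ln(1317/100.8) = 0.5764 / 2.5700 = 0.2243
S_new/S_old = (A_new/A_old)^z = 0.36^0.2243 = exp(0.2243 × -1.0217) = 0.7952
Fraction lost = 1 − 0.7952 = 0.2048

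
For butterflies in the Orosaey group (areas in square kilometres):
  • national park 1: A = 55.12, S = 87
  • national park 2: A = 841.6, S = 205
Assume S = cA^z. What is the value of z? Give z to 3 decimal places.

Taking logs: ln S = ln c + z ln A, so z = (ln S₂ − ln S₁)/(ln A₂ − ln A₁).
z = ln(205/87) / ln(841.6/55.12) = ln(2.356) / ln(15.27) = 0.8571 / 2.7258 = 0.3144

0.314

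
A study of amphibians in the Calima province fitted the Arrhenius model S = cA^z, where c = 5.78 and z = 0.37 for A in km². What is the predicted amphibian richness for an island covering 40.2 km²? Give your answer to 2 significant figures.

23

S = 5.78 × 40.2^0.37 = 5.78 × 3.923 ≈ 22.67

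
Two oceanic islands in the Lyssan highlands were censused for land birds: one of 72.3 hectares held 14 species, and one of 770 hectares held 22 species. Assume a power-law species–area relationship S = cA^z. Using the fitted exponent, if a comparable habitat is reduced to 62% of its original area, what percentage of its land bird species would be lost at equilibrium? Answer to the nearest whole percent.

z = ln(22/14) / ln(770/72.3) = 0.4520 / 2.3656 = 0.1911
S_new/S_old = (A_new/A_old)^z = 0.62^0.1911 = exp(0.1911 × -0.4780) = 0.9127
Fraction lost = 1 − 0.9127 = 0.08729

9%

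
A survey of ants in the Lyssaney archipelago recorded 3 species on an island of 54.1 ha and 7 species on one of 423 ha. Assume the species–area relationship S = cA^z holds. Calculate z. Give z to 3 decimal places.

Taking logs: ln S = ln c + z ln A, so z = (ln S₂ − ln S₁)/(ln A₂ − ln A₁).
z = ln(7/3) / ln(423/54.1) = ln(2.333) / ln(7.819) = 0.8473 / 2.0565 = 0.4120

0.412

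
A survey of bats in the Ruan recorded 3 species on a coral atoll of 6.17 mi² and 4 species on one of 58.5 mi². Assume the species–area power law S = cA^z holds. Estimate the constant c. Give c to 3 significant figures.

z = ln(S₂/S₁) / ln(A₂/A₁) = ln(4/3) / ln(58.5/6.17) = 0.2877 / 2.2493 = 0.1279
c = S₁ / A₁^z = 3 / 6.17^0.1279 = 3 / 1.262 = 2.377

2.38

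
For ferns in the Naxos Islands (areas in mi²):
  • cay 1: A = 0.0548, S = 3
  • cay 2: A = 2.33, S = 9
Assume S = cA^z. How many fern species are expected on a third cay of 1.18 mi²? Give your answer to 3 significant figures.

7.37

z = ln(9/3) / ln(2.33/0.0548) = 1.0986 / 3.7499 = 0.2930
c = 3 / 0.0548^0.2930 = 3 / 0.4271 = 7.025
S₃ = 7.025 × 1.18^0.2930 = 7.025 × 1.05 ≈ 7.374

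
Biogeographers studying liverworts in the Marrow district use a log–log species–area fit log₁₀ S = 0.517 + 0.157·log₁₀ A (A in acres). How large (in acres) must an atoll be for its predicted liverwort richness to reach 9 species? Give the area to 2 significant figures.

610 acres

9 = 3.289 × A^0.157  ⇒  A^0.157 = 9/3.289 = 2.737
ln A = ln(2.737) / 0.157 = 1.0068 / 0.157 = 6.4127
A = e^6.4127 ≈ 609.5 acres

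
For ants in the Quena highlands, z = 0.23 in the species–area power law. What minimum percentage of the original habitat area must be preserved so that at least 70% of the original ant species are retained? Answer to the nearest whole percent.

Need (A_new/A_old)^0.23 = 0.7, so A_new/A_old = 0.7^(1/0.23) = 0.7^4.348
ln(A_new/A_old) = ln 0.7 / 0.23 = -0.3567 / 0.23 = -1.5508
A_new/A_old = e^-1.5508 ≈ 0.2121

21%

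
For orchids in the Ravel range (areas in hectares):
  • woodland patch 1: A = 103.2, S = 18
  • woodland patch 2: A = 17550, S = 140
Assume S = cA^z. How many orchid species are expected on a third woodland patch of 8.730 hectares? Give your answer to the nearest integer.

7

z = ln(140/18) / ln(17550/103.2) = 2.0513 / 5.1361 = 0.3994
c = 18 / 103.2^0.3994 = 18 / 6.371 = 2.825
S₃ = 2.825 × 8.73^0.3994 = 2.825 × 2.376 ≈ 6.712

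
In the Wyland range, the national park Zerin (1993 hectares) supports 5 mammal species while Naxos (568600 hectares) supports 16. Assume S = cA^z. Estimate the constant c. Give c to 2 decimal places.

z = ln(S₂/S₁) / ln(A₂/A₁) = ln(16/5) / ln(568600/1993) = 1.1632 / 5.6535 = 0.2057
c = S₁ / A₁^z = 5 / 1993^0.2057 = 5 / 4.773 = 1.047

1.05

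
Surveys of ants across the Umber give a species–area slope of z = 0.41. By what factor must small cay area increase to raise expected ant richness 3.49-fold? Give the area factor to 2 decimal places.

21.08

(A₂/A₁)^0.41 = 3.49, so A₂/A₁ = 3.49^(1/0.41) = 3.49^2.439
ln(A₂/A₁) = ln 3.49 / 0.41 = 1.2499 / 0.41 = 3.0485
A₂/A₁ = e^3.0485 ≈ 21.08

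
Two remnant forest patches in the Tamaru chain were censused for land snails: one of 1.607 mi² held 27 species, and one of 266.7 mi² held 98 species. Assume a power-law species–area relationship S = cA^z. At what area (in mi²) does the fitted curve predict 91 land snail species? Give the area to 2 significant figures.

z = ln(98/27) / ln(266.7/1.607) = 1.2891 / 5.1118 = 0.2522
c = 27 / 1.607^0.2522 = 27 / 1.127 = 23.96
A = (91/23.96)^(1/0.2522) ⇒ ln A = ln(3.799)/0.2522 = 5.2923
A = e^5.2923 ≈ 198.8 mi²

200 mi²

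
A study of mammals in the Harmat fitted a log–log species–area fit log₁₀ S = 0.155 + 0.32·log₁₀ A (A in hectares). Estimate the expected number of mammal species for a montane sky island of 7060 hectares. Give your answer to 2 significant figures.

S = 1.429 × 7060^0.32 = 1.429 × 17.05 ≈ 24.36

24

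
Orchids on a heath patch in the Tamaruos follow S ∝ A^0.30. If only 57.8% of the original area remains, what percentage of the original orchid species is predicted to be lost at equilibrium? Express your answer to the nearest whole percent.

15%

S_new/S_old = (A_new/A_old)^z = 0.578^0.3
= exp(0.3 × ln 0.578) = exp(0.3 × -0.5482) = exp(-0.1645) ≈ 0.8484
Fraction lost = 1 − 0.8484 = 0.1516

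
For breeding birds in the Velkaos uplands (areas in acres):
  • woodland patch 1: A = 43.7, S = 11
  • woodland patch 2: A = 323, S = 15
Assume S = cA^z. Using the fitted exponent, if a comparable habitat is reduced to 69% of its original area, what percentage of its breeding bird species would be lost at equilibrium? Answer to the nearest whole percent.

z = ln(15/11) / ln(323/43.7) = 0.3102 / 2.0003 = 0.1551
S_new/S_old = (A_new/A_old)^z = 0.69^0.1551 = exp(0.1551 × -0.3711) = 0.9441
Fraction lost = 1 − 0.9441 = 0.05591

6%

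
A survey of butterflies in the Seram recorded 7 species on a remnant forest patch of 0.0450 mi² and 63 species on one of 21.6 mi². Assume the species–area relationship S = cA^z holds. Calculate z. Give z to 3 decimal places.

Taking logs: ln S = ln c + z ln A, so z = (ln S₂ − ln S₁)/(ln A₂ − ln A₁).
z = ln(63/7) / ln(21.6/0.045) = ln(9) / ln(480) = 2.1972 / 6.1738 = 0.3559

0.356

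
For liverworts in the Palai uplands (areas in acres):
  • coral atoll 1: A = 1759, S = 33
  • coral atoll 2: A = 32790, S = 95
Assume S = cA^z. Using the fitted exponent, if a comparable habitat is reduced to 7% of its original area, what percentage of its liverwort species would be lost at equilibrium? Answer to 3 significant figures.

z = ln(95/33) / ln(32790/1759) = 1.0574 / 2.9254 = 0.3614
S_new/S_old = (A_new/A_old)^z = 0.07^0.3614 = exp(0.3614 × -2.6593) = 0.3824
Fraction lost = 1 − 0.3824 = 0.6176

61.8%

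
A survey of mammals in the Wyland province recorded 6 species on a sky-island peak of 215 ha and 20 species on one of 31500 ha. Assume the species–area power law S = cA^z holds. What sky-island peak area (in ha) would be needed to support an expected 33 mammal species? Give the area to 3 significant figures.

z = ln(20/6) / ln(31500/215) = 1.2040 / 4.9871 = 0.2414
c = 6 / 215^0.2414 = 6 / 3.657 = 1.641
A = (33/1.641)^(1/0.2414) ⇒ ln A = ln(20.11)/0.2414 = 12.4321
A = e^12.4321 ≈ 250711 ha

251000 ha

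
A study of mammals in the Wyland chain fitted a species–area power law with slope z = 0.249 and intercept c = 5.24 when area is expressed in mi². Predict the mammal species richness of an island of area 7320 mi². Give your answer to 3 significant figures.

S = 5.24 × 7320^0.249
ln S = ln 5.24 + 0.249 × ln 7320 = 1.6563 + 0.249 × 8.8984 = 3.8720
S = e^3.8720 ≈ 48.04

48.0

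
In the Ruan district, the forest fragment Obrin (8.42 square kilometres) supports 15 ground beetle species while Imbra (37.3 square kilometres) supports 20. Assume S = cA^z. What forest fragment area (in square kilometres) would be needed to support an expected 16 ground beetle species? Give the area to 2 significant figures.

12 square kilometres

z = ln(20/15) / ln(37.3/8.42) = 0.2877 / 1.4884 = 0.1933
c = 15 / 8.42^0.1933 = 15 / 1.51 = 9.937
A = (16/9.937)^(1/0.1933) ⇒ ln A = ln(1.61)/0.1933 = 2.4645
A = e^2.4645 ≈ 11.76 square kilometres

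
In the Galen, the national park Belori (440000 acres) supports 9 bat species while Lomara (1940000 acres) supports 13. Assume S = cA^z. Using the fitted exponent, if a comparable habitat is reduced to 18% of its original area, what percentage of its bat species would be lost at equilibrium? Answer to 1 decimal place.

z = ln(13/9) / ln(1940000/440000) = 0.3677 / 1.4837 = 0.2478
S_new/S_old = (A_new/A_old)^z = 0.18^0.2478 = exp(0.2478 × -1.7148) = 0.6538
Fraction lost = 1 − 0.6538 = 0.3462

34.6%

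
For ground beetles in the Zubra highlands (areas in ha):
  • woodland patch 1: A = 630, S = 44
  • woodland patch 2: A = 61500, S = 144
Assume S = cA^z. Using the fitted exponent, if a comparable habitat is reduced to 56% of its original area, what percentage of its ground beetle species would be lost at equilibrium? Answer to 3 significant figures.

z = ln(144/44) / ln(61500/630) = 1.1856 / 4.5811 = 0.2588
S_new/S_old = (A_new/A_old)^z = 0.56^0.2588 = exp(0.2588 × -0.5798) = 0.8607
Fraction lost = 1 − 0.8607 = 0.1393

13.9%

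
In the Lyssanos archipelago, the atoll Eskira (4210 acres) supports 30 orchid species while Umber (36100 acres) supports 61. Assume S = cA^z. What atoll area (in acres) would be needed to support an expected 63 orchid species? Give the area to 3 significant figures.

39800 acres

z = ln(61/30) / ln(36100/4210) = 0.7097 / 2.1488 = 0.3303
c = 30 / 4210^0.3303 = 30 / 15.74 = 1.906
A = (63/1.906)^(1/0.3303) ⇒ ln A = ln(33.05)/0.3303 = 10.5917
A = e^10.5917 ≈ 39804 acres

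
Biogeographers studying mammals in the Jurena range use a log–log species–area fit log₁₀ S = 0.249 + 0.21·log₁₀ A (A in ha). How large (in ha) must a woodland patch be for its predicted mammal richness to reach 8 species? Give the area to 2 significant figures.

1300 ha

8 = 1.774 × A^0.21  ⇒  A^0.21 = 8/1.774 = 4.509
ln A = ln(4.509) / 0.21 = 1.5061 / 0.21 = 7.1719
A = e^7.1719 ≈ 1302 ha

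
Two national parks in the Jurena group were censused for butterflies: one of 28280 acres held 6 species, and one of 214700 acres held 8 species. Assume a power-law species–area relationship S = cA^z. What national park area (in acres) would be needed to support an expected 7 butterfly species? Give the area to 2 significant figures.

84000 acres

z = ln(8/6) / ln(214700/28280) = 0.2877 / 2.0271 = 0.1419
c = 6 / 28280^0.1419 = 6 / 4.283 = 1.401
A = (7/1.401)^(1/0.1419) ⇒ ln A = ln(4.997)/0.1419 = 11.3361
A = e^11.3361 ≈ 83792 acres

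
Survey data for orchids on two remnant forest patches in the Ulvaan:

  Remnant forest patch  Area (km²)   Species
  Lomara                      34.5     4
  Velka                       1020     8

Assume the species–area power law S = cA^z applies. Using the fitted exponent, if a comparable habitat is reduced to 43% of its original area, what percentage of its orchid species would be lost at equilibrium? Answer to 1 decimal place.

z = ln(8/4) / ln(1020/34.5) = 0.6931 / 3.3866 = 0.2047
S_new/S_old = (A_new/A_old)^z = 0.43^0.2047 = exp(0.2047 × -0.8440) = 0.8414
Fraction lost = 1 − 0.8414 = 0.1586

15.9%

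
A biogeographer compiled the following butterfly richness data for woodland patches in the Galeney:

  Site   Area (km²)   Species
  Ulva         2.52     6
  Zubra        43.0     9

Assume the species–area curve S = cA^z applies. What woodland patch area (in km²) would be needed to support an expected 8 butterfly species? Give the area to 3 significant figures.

18.9 km²

z = ln(9/6) / ln(43/2.52) = 0.4055 / 2.8369 = 0.1429
c = 6 / 2.52^0.1429 = 6 / 1.141 = 5.258
A = (8/5.258)^(1/0.1429) ⇒ ln A = ln(1.522)/0.1429 = 2.9371
A = e^2.9371 ≈ 18.86 km²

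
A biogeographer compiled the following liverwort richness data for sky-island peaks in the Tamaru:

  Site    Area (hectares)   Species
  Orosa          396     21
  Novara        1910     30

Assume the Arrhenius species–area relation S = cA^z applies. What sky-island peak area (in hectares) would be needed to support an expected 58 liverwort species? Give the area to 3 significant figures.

z = ln(30/21) / ln(1910/396) = 0.3567 / 1.5734 = 0.2267
c = 21 / 396^0.2267 = 21 / 3.88 = 5.412
A = (58/5.412)^(1/0.2267) ⇒ ln A = ln(10.72)/0.2267 = 10.4631
A = e^10.4631 ≈ 34999 hectares

35000 hectares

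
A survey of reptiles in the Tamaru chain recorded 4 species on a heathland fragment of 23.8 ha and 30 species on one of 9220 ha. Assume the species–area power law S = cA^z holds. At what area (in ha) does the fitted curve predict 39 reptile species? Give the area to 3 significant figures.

20000 ha

z = ln(30/4) / ln(9220/23.8) = 2.0149 / 5.9594 = 0.3381
c = 4 / 23.8^0.3381 = 4 / 2.92 = 1.37
A = (39/1.37)^(1/0.3381) ⇒ ln A = ln(28.47)/0.3381 = 9.9051
A = e^9.9051 ≈ 20033 ha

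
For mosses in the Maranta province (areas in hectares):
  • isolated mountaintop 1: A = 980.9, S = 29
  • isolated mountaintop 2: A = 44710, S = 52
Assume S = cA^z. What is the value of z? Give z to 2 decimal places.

0.15

Taking logs: ln S = ln c + z ln A, so z = (ln S₂ − ln S₁)/(ln A₂ − ln A₁).
z = ln(52/29) / ln(44710/980.9) = ln(1.793) / ln(45.58) = 0.5839 / 3.8195 = 0.1529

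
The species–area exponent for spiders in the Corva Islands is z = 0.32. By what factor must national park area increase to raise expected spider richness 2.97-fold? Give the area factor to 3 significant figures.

30.0

(A₂/A₁)^0.32 = 2.97, so A₂/A₁ = 2.97^(1/0.32) = 2.97^3.125
ln(A₂/A₁) = ln 2.97 / 0.32 = 1.0886 / 0.32 = 3.4018
A₂/A₁ = e^3.4018 ≈ 30.02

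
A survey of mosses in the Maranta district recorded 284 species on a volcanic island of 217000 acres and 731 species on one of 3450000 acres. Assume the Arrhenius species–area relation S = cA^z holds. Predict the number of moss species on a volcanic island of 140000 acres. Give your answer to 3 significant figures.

z = ln(731/284) / ln(3450000/217000) = 0.9454 / 2.7662 = 0.3418
c = 284 / 217000^0.3418 = 284 / 66.66 = 4.26
S₃ = 4.26 × 140000^0.3418 = 4.26 × 57.39 ≈ 244.5

244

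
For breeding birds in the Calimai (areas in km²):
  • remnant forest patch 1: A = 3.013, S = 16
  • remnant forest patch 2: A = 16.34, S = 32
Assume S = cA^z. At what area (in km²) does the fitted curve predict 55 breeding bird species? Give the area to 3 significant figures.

z = ln(32/16) / ln(16.34/3.013) = 0.6931 / 1.6907 = 0.4100
c = 16 / 3.013^0.4100 = 16 / 1.572 = 10.18
A = (55/10.18)^(1/0.4100) ⇒ ln A = ln(5.403)/0.4100 = 4.1146
A = e^4.1146 ≈ 61.23 km²

61.2 km²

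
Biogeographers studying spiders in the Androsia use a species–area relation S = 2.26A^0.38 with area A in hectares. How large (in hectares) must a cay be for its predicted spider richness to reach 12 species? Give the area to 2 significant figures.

81 hectares

12 = 2.26 × A^0.38  ⇒  A^0.38 = 12/2.26 = 5.31
ln A = ln(5.31) / 0.38 = 1.6695 / 0.38 = 4.3935
A = e^4.3935 ≈ 80.93 hectares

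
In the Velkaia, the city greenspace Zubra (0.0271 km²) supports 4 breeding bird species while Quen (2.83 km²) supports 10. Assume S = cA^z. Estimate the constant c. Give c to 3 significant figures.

8.15

z = ln(S₂/S₁) / ln(A₂/A₁) = ln(10/4) / ln(2.83/0.0271) = 0.9163 / 4.6485 = 0.1971
c = S₁ / A₁^z = 4 / 0.0271^0.1971 = 4 / 0.491 = 8.146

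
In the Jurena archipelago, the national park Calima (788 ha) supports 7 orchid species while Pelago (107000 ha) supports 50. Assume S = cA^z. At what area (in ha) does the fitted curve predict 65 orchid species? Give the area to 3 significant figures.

z = ln(50/7) / ln(107000/788) = 1.9661 / 4.9111 = 0.4003
c = 7 / 788^0.4003 = 7 / 14.44 = 0.4847
A = (65/0.4847)^(1/0.4003) ⇒ ln A = ln(134.1)/0.4003 = 12.2359
A = e^12.2359 ≈ 206063 ha

206000 ha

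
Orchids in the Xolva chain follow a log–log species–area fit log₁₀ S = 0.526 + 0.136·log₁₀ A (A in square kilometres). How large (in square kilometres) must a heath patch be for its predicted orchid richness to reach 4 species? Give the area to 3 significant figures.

3.62 square kilometres

4 = 3.357 × A^0.136  ⇒  A^0.136 = 4/3.357 = 1.191
ln A = ln(1.191) / 0.136 = 0.1751 / 0.136 = 1.2878
A = e^1.2878 ≈ 3.625 square kilometres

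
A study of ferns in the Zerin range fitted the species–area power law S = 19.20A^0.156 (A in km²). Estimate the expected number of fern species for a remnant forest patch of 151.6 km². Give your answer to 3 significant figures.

42.0

S = 19.2 × 151.6^0.156
ln S = ln 19.2 + 0.156 × ln 151.6 = 2.9549 + 0.156 × 5.0212 = 3.7382
S = e^3.7382 ≈ 42.02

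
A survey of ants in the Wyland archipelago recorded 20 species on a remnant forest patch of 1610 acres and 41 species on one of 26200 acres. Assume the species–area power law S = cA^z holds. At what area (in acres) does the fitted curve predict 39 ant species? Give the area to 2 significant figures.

22000 acres

z = ln(41/20) / ln(26200/1610) = 0.7178 / 2.7895 = 0.2573
c = 20 / 1610^0.2573 = 20 / 6.687 = 2.991
A = (39/2.991)^(1/0.2573) ⇒ ln A = ln(13.04)/0.2573 = 9.9792
A = e^9.9792 ≈ 21572 acres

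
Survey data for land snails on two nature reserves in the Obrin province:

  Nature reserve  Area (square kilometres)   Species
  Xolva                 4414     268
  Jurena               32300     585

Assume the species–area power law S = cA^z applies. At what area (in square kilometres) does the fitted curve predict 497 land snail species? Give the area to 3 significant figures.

z = ln(585/268) / ln(32300/4414) = 0.7806 / 1.9903 = 0.3922
c = 268 / 4414^0.3922 = 268 / 26.89 = 9.967
A = (497/9.967)^(1/0.3922) ⇒ ln A = ln(49.86)/0.3922 = 9.9672
A = e^9.9672 ≈ 21315 square kilometres

21300 square kilometres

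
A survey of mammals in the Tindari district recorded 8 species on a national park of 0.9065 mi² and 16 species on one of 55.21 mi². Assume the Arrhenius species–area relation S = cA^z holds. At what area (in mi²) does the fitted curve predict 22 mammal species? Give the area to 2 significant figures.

z = ln(16/8) / ln(55.21/0.9065) = 0.6931 / 4.1093 = 0.1687
c = 8 / 0.9065^0.1687 = 8 / 0.9836 = 8.134
A = (22/8.134)^(1/0.1687) ⇒ ln A = ln(2.705)/0.1687 = 5.8991
A = e^5.8991 ≈ 364.7 mi²

360 mi²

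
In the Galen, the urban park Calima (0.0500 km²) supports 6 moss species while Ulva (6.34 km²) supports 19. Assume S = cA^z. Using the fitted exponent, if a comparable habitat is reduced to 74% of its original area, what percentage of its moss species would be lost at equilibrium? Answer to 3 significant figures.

6.92%

z = ln(19/6) / ln(6.34/0.05) = 1.1527 / 4.8426 = 0.2380
S_new/S_old = (A_new/A_old)^z = 0.74^0.2380 = exp(0.2380 × -0.3011) = 0.9308
Fraction lost = 1 − 0.9308 = 0.06916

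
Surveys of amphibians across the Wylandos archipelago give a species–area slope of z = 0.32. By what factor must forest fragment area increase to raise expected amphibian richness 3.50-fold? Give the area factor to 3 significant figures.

50.1

(A₂/A₁)^0.32 = 3.5, so A₂/A₁ = 3.5^(1/0.32) = 3.5^3.125
ln(A₂/A₁) = ln 3.5 / 0.32 = 1.2528 / 0.32 = 3.9149
A₂/A₁ = e^3.9149 ≈ 50.14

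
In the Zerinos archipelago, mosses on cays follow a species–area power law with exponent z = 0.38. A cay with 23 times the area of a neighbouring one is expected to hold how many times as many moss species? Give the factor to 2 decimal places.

S₂/S₁ = (A₂/A₁)^z = 23^0.38
ln(S₂/S₁) = 0.38 × ln 23 = 0.38 × 3.1355 = 1.1915
S₂/S₁ = e^1.1915 ≈ 3.292

3.29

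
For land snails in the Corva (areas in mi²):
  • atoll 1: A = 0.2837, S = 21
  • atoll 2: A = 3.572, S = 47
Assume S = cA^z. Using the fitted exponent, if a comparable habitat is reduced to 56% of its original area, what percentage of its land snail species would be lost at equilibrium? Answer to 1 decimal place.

16.8%

z = ln(47/21) / ln(3.572/0.2837) = 0.8056 / 2.5330 = 0.3181
S_new/S_old = (A_new/A_old)^z = 0.56^0.3181 = exp(0.3181 × -0.5798) = 0.8316
Fraction lost = 1 − 0.8316 = 0.1684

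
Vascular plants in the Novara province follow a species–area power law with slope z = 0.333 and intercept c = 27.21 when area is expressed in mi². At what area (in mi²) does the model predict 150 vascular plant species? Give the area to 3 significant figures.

168 mi²

150 = 27.21 × A^0.333  ⇒  A^0.333 = 150/27.21 = 5.513
ln A = ln(5.513) / 0.333 = 1.7071 / 0.333 = 5.1263
A = e^5.1263 ≈ 168.4 mi²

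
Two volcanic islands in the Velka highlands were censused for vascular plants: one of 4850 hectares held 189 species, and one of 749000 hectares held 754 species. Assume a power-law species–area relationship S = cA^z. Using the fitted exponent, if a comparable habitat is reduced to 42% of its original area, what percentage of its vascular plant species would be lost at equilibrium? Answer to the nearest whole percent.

z = ln(754/189) / ln(749000/4850) = 1.3836 / 5.0398 = 0.2745
S_new/S_old = (A_new/A_old)^z = 0.42^0.2745 = exp(0.2745 × -0.8675) = 0.7881
Fraction lost = 1 − 0.7881 = 0.2119

21%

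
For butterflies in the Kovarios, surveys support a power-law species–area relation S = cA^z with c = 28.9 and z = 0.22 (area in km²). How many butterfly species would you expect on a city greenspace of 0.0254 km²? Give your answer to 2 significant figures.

S = 28.9 × 0.0254^0.22
ln S = ln 28.9 + 0.22 × ln 0.0254 = 3.3638 + 0.22 × -3.6730 = 2.5558
S = e^2.5558 ≈ 12.88

13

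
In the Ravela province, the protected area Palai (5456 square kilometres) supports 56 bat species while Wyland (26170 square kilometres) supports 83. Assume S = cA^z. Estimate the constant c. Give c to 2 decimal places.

6.46

z = ln(S₂/S₁) / ln(A₂/A₁) = ln(83/56) / ln(26170/5456) = 0.3935 / 1.5679 = 0.2510
c = S₁ / A₁^z = 56 / 5456^0.2510 = 56 / 8.666 = 6.462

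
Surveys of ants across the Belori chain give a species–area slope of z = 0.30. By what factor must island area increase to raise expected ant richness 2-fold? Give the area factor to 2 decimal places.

10.08

(A₂/A₁)^0.3 = 2, so A₂/A₁ = 2^(1/0.3) = 2^3.333
ln(A₂/A₁) = ln 2 / 0.3 = 0.6931 / 0.3 = 2.3105
A₂/A₁ = e^2.3105 ≈ 10.08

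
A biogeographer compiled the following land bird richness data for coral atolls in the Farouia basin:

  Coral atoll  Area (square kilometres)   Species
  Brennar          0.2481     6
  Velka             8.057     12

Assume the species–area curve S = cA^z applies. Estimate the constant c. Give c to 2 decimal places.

z = ln(S₂/S₁) / ln(A₂/A₁) = ln(12/6) / ln(8.057/0.2481) = 0.6931 / 3.4805 = 0.1992
c = S₁ / A₁^z = 6 / 0.2481^0.1992 = 6 / 0.7576 = 7.92

7.92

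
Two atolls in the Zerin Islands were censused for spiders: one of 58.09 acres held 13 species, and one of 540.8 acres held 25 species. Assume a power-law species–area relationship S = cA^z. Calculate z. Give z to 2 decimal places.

0.29

Taking logs: ln S = ln c + z ln A, so z = (ln S₂ − ln S₁)/(ln A₂ − ln A₁).
z = ln(25/13) / ln(540.8/58.09) = ln(1.923) / ln(9.31) = 0.6539 / 2.2311 = 0.2931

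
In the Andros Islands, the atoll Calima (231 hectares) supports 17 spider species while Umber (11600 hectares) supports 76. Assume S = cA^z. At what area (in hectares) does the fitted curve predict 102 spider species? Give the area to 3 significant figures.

z = ln(76/17) / ln(11600/231) = 1.4975 / 3.9163 = 0.3824
c = 17 / 231^0.3824 = 17 / 8.013 = 2.122
A = (102/2.122)^(1/0.3824) ⇒ ln A = ln(48.08)/0.3824 = 10.1283
A = e^10.1283 ≈ 25041 hectares

25000 hectares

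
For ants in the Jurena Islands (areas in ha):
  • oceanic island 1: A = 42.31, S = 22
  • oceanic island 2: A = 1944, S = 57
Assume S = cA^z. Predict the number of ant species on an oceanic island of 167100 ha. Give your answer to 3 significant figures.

173

z = ln(57/22) / ln(1944/42.31) = 0.9520 / 3.8275 = 0.2487
c = 22 / 42.31^0.2487 = 22 / 2.538 = 8.667
S₃ = 8.667 × 167100^0.2487 = 8.667 × 19.91 ≈ 172.6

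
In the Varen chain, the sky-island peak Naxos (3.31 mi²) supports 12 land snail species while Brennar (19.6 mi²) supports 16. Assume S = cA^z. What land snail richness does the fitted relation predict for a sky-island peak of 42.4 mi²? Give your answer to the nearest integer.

18

z = ln(16/12) / ln(19.6/3.31) = 0.2877 / 1.7786 = 0.1617
c = 12 / 3.31^0.1617 = 12 / 1.214 = 9.888
S₃ = 9.888 × 42.4^0.1617 = 9.888 × 1.833 ≈ 18.13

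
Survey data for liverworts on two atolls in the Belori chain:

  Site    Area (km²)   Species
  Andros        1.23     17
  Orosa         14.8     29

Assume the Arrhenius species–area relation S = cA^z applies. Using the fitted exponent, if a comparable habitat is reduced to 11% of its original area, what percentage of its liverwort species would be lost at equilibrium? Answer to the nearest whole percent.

38%

z = ln(29/17) / ln(14.8/1.23) = 0.5341 / 2.4876 = 0.2147
S_new/S_old = (A_new/A_old)^z = 0.11^0.2147 = exp(0.2147 × -2.2073) = 0.6226
Fraction lost = 1 − 0.6226 = 0.3774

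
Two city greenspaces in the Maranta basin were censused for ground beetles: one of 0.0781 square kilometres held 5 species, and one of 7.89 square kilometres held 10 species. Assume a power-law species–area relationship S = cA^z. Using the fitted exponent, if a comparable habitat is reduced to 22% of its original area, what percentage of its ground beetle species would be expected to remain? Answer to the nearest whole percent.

z = ln(10/5) / ln(7.89/0.0781) = 0.6931 / 4.6154 = 0.1502
S_new/S_old = (A_new/A_old)^z = 0.22^0.1502 = exp(0.1502 × -1.5141) = 0.7966

80%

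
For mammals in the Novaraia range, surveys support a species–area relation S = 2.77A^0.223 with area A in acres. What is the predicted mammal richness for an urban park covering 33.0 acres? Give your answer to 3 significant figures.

6.04

S = 2.77 × 33^0.223
ln S = ln 2.77 + 0.223 × ln 33 = 1.0188 + 0.223 × 3.4965 = 1.7986
S = e^1.7986 ≈ 6.041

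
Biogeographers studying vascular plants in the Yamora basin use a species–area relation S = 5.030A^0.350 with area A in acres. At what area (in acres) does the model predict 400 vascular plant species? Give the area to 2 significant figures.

400 = 5.03 × A^0.35  ⇒  A^0.35 = 400/5.03 = 79.52
ln A = ln(79.52) / 0.35 = 4.3760 / 0.35 = 12.5030
A = e^12.5030 ≈ 269139 acres

270000 acres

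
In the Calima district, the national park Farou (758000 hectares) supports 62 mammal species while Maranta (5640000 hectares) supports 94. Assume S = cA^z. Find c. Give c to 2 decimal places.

z = ln(S₂/S₁) / ln(A₂/A₁) = ln(94/62) / ln(5640000/758000) = 0.4162 / 2.0070 = 0.2074
c = S₁ / A₁^z = 62 / 758000^0.2074 = 62 / 16.57 = 3.743

3.74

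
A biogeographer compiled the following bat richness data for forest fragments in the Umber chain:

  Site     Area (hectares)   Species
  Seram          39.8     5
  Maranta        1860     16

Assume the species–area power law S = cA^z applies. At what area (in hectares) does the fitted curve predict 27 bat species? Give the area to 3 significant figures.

10500 hectares

z = ln(16/5) / ln(1860/39.8) = 1.1632 / 3.8445 = 0.3026
c = 5 / 39.8^0.3026 = 5 / 3.048 = 1.64
A = (27/1.64)^(1/0.3026) ⇒ ln A = ln(16.46)/0.3026 = 9.2578
A = e^9.2578 ≈ 10486 hectares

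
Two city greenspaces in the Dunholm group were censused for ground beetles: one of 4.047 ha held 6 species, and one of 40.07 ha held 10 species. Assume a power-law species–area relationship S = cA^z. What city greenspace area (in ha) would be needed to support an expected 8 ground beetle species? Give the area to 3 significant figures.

z = ln(10/6) / ln(40.07/4.047) = 0.5108 / 2.2927 = 0.2228
c = 6 / 4.047^0.2228 = 6 / 1.365 = 4.394
A = (8/4.394)^(1/0.2228) ⇒ ln A = ln(1.821)/0.2228 = 2.6891
A = e^2.6891 ≈ 14.72 ha

14.7 ha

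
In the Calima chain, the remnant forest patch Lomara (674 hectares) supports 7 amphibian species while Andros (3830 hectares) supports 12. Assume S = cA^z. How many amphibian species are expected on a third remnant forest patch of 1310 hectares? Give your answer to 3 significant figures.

z = ln(12/7) / ln(3830/674) = 0.5390 / 1.7374 = 0.3102
c = 7 / 674^0.3102 = 7 / 7.543 = 0.928
S₃ = 0.928 × 1310^0.3102 = 0.928 × 9.27 ≈ 8.603

8.60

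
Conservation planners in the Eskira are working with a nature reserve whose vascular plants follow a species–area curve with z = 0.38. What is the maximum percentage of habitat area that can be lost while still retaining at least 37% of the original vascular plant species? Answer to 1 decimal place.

92.7%

Need (A_new/A_old)^0.38 = 0.37, so A_new/A_old = 0.37^(1/0.38) = 0.37^2.632
ln(A_new/A_old) = ln 0.37 / 0.38 = -0.9943 / 0.38 = -2.6165
A_new/A_old = e^-2.6165 ≈ 0.07306
Fraction that can be lost = 1 − 0.07306 = 0.9269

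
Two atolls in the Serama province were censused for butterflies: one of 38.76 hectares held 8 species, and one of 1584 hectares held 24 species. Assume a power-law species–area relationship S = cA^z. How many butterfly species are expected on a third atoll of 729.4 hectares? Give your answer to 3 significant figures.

z = ln(24/8) / ln(1584/38.76) = 1.0986 / 3.7103 = 0.2961
c = 8 / 38.76^0.2961 = 8 / 2.953 = 2.709
S₃ = 2.709 × 729.4^0.2961 = 2.709 × 7.042 ≈ 19.08

19.1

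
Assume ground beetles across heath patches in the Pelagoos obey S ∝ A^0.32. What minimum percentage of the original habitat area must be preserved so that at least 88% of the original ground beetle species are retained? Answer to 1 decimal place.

Need (A_new/A_old)^0.32 = 0.88, so A_new/A_old = 0.88^(1/0.32) = 0.88^3.125
ln(A_new/A_old) = ln 0.88 / 0.32 = -0.1278 / 0.32 = -0.3995
A_new/A_old = e^-0.3995 ≈ 0.6707

67.1%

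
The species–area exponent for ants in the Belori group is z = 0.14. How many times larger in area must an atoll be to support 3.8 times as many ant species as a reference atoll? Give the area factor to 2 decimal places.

13845.59

(A₂/A₁)^0.14 = 3.8, so A₂/A₁ = 3.8^(1/0.14) = 3.8^7.143
ln(A₂/A₁) = ln 3.8 / 0.14 = 1.3350 / 0.14 = 9.5357
A₂/A₁ = e^9.5357 ≈ 13846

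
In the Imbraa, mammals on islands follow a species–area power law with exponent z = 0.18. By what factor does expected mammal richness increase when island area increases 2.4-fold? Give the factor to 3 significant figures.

S₂/S₁ = (A₂/A₁)^z = 2.4^0.18
ln(S₂/S₁) = 0.18 × ln 2.4 = 0.18 × 0.8755 = 0.1576
S₂/S₁ = e^0.1576 ≈ 1.171

1.17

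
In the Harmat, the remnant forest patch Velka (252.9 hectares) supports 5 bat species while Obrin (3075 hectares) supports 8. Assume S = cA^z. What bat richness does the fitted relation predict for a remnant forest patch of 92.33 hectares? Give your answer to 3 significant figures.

4.14

z = ln(8/5) / ln(3075/252.9) = 0.4700 / 2.4981 = 0.1881
c = 5 / 252.9^0.1881 = 5 / 2.832 = 1.765
S₃ = 1.765 × 92.33^0.1881 = 1.765 × 2.343 ≈ 4.137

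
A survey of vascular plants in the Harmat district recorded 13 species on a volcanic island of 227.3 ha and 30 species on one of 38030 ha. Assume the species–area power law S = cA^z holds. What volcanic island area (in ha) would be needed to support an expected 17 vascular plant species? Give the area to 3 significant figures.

1170 ha

z = ln(30/13) / ln(38030/227.3) = 0.8362 / 5.1199 = 0.1633
c = 13 / 227.3^0.1633 = 13 / 2.426 = 5.358
A = (17/5.358)^(1/0.1633) ⇒ ln A = ln(3.173)/0.1633 = 7.0687
A = e^7.0687 ≈ 1175 ha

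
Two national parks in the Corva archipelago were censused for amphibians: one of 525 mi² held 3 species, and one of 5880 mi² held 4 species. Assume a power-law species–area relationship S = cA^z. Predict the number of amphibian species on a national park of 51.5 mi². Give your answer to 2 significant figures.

z = ln(4/3) / ln(5880/525) = 0.2877 / 2.4159 = 0.1191
c = 3 / 525^0.1191 = 3 / 2.108 = 1.423
S₃ = 1.423 × 51.5^0.1191 = 1.423 × 1.599 ≈ 2.275

2.3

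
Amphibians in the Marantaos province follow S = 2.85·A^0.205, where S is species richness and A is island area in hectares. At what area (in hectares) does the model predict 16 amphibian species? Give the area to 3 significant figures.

16 = 2.85 × A^0.205  ⇒  A^0.205 = 16/2.85 = 5.614
ln A = ln(5.614) / 0.205 = 1.7253 / 0.205 = 8.4159
A = e^8.4159 ≈ 4519 hectares

4520 hectares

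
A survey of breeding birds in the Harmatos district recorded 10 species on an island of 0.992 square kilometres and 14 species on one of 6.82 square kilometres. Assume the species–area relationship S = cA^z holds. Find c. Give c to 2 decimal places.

10.01

z = ln(S₂/S₁) / ln(A₂/A₁) = ln(14/10) / ln(6.82/0.992) = 0.3365 / 1.9279 = 0.1745
c = S₁ / A₁^z = 10 / 0.992^0.1745 = 10 / 0.9986 = 10.01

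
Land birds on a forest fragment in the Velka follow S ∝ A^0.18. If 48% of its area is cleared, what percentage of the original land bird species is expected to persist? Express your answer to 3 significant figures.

S_new/S_old = (A_new/A_old)^z = 0.52^0.18
= exp(0.18 × ln 0.52) = exp(0.18 × -0.6539) = exp(-0.1177) ≈ 0.889

88.9%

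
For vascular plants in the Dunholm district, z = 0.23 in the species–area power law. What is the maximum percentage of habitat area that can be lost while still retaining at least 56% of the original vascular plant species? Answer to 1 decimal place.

Need (A_new/A_old)^0.23 = 0.56, so A_new/A_old = 0.56^(1/0.23) = 0.56^4.348
ln(A_new/A_old) = ln 0.56 / 0.23 = -0.5798 / 0.23 = -2.5209
A_new/A_old = e^-2.5209 ≈ 0.08038
Fraction that can be lost = 1 − 0.08038 = 0.9196

92.0%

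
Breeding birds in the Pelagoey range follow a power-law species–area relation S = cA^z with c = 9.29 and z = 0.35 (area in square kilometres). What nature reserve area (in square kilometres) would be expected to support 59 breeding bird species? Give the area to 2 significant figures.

59 = 9.29 × A^0.35  ⇒  A^0.35 = 59/9.29 = 6.351
ln A = ln(6.351) / 0.35 = 1.8486 / 0.35 = 5.2817
A = e^5.2817 ≈ 196.7 square kilometres

200 square kilometres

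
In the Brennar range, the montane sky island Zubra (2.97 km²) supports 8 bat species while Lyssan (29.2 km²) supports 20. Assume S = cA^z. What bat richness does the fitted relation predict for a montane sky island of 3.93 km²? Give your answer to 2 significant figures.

9.0

z = ln(20/8) / ln(29.2/2.97) = 0.9163 / 2.2856 = 0.4009
c = 8 / 2.97^0.4009 = 8 / 1.547 = 5.171
S₃ = 5.171 × 3.93^0.4009 = 5.171 × 1.731 ≈ 8.951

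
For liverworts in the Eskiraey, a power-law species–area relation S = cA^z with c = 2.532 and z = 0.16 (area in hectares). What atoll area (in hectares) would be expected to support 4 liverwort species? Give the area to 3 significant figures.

4 = 2.532 × A^0.16  ⇒  A^0.16 = 4/2.532 = 1.58
ln A = ln(1.58) / 0.16 = 0.4573 / 0.16 = 2.8580
A = e^2.8580 ≈ 17.43 hectares

17.4 hectares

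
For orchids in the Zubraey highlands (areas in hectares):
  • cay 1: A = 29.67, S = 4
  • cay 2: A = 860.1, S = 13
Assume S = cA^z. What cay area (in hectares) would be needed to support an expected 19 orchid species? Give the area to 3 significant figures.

z = ln(13/4) / ln(860.1/29.67) = 1.1787 / 3.3669 = 0.3501
c = 4 / 29.67^0.3501 = 4 / 3.277 = 1.221
A = (19/1.221)^(1/0.3501) ⇒ ln A = ln(15.56)/0.3501 = 7.8411
A = e^7.8411 ≈ 2543 hectares

2540 hectares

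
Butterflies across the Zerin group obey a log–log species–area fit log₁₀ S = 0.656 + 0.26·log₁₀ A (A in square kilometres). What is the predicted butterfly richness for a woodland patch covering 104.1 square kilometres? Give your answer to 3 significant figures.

S = 4.529 × 104.1^0.26
ln S = ln 4.529 + 0.26 × ln 104.1 = 1.5105 + 0.26 × 4.6454 = 2.7183
S = e^2.7183 ≈ 15.15

15.2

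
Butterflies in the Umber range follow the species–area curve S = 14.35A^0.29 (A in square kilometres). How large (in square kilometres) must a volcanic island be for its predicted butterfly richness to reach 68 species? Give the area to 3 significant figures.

214 square kilometres

68 = 14.35 × A^0.29  ⇒  A^0.29 = 68/14.35 = 4.739
ln A = ln(4.739) / 0.29 = 1.5558 / 0.29 = 5.3647
A = e^5.3647 ≈ 213.7 square kilometres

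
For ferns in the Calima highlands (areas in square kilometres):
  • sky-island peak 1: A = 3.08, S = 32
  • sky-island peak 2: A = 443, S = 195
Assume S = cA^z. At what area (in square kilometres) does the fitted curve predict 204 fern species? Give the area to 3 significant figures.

z = ln(195/32) / ln(443/3.08) = 1.8073 / 4.9686 = 0.3637
c = 32 / 3.08^0.3637 = 32 / 1.506 = 21.25
A = (204/21.25)^(1/0.3637) ⇒ ln A = ln(9.598)/0.3637 = 6.2176
A = e^6.2176 ≈ 501.5 square kilometres

502 square kilometres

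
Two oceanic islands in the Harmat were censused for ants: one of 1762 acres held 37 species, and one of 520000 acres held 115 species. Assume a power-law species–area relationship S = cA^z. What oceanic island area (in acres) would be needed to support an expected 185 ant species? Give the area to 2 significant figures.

z = ln(115/37) / ln(520000/1762) = 1.1340 / 5.6874 = 0.1994
c = 37 / 1762^0.1994 = 37 / 4.438 = 8.336
A = (185/8.336)^(1/0.1994) ⇒ ln A = ln(22.19)/0.1994 = 15.5460
A = e^15.5460 ≈ 5643183 acres

5600000 acres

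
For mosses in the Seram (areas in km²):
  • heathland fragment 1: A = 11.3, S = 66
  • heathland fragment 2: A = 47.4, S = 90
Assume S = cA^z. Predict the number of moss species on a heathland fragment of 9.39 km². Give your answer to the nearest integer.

63

z = ln(90/66) / ln(47.4/11.3) = 0.3102 / 1.4338 = 0.2163
c = 66 / 11.3^0.2163 = 66 / 1.69 = 39.06
S₃ = 39.06 × 9.39^0.2163 = 39.06 × 1.623 ≈ 63.41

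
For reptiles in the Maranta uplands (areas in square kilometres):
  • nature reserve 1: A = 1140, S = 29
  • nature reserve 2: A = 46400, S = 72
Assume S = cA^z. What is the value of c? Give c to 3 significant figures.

5.16

z = ln(S₂/S₁) / ln(A₂/A₁) = ln(72/29) / ln(46400/1140) = 0.9094 / 3.7063 = 0.2454
c = S₁ / A₁^z = 29 / 1140^0.2454 = 29 / 5.624 = 5.157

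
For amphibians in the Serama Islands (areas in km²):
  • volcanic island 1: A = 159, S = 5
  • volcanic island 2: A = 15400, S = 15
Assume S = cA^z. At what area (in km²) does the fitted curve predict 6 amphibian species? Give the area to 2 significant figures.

z = ln(15/5) / ln(15400/159) = 1.0986 / 4.5732 = 0.2402
c = 5 / 159^0.2402 = 5 / 3.379 = 1.48
A = (6/1.48)^(1/0.2402) ⇒ ln A = ln(4.055)/0.2402 = 5.8279
A = e^5.8279 ≈ 339.6 km²

340 km²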